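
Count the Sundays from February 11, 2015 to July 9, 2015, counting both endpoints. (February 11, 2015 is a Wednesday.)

21

February 11, 2015 is a Wednesday; the first Sunday on or after it is February 15, 2015 (4 days later).
From February 15, 2015 to July 9, 2015: 13 + 31 + 30 + 31 + 30 + 9 = 144 days (rest of February, March, April, May, June, July).
144 ÷ 7 = 20 full weeks with remainder 4, so 20 more Sundays after the first → 21.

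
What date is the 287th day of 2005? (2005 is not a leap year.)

14 October 2005

January has 31 days (287 − 31 = 256 remain).
February has 28 days (256 − 28 = 228 remain).
March has 31 days (228 − 31 = 197 remain).
April has 30 days (197 − 30 = 167 remain).
May has 31 days (167 − 31 = 136 remain).
June has 30 days (136 − 30 = 106 remain).
July has 31 days (106 − 31 = 75 remain).
August has 31 days (75 − 31 = 44 remain).
September has 30 days (44 − 30 = 14 remain).
14 into October → October 14.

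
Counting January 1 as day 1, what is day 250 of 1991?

Sep 7, 1991

Jan has 31 days (250 − 31 = 219 remain).
Feb has 28 days (219 − 28 = 191 remain).
Mar has 31 days (191 − 31 = 160 remain).
Apr has 30 days (160 − 30 = 130 remain).
May has 31 days (130 − 31 = 99 remain).
Jun has 30 days (99 − 30 = 69 remain).
Jul has 31 days (69 − 31 = 38 remain).
Aug has 31 days (38 − 31 = 7 remain).
7 into Sep → Sep 7.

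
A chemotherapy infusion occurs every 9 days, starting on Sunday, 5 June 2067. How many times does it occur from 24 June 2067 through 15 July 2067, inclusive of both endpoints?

Occurrences land 9·i days after 5 June 2067 for i = 0, 1, 2, …
24 June 2067 is 19 days after the start; 19 ÷ 9 = 2 remainder 1; since the remainder is 1, round up to i = 3. First occurrence in the window: #4 on 2 July 2067 (3×9 = 27 days in).
15 July 2067 is 40 days after the start; 40 ÷ 9 = 4 remainder 4. Last occurrence in the window: #5 on 11 July 2067.
Occurrences #4 through #5: 2 in total.

2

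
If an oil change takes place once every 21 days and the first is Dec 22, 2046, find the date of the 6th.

The 6th occurrence is 5 intervals after the first: 5 × 21 = 105 days after Dec 22, 2046.
Dec has 31 days — 9 days to the end of Dec leaves 96.
Jan has 31 days (65 left).
Feb has 28 days (37 left).
Mar has 31 days (6 left).
6 days into Apr → Apr 6, 2047.

Apr 6, 2047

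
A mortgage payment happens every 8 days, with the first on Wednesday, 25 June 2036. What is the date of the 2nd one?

The 2nd occurrence is 1 interval after the first: 1 × 8 = 8 days after 25 June 2036.
June has 30 days — 5 days to the end of June leaves 3.
3 days into July → 3 July 2036.

3 July 2036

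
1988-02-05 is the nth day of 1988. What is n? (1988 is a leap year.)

Days in months before February: 31 = 31.
Plus 5 days into February → day 36.

36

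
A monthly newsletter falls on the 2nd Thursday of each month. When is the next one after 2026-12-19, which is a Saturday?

December 2026 starts on a Tuesday; its first Thursday is the 3rd, so the 2nd Thursday is the 10th — 2026-12-10.
That is not after 2026-12-19, so look at January 2027.
January 2027 starts on a Friday; its first Thursday is the 7th, so the 2nd Thursday is the 14th — 2027-01-14.

2027-01-14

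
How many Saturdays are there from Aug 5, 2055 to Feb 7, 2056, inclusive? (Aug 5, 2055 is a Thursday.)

Aug 5, 2055 is a Thursday; the first Saturday on or after it is Aug 7, 2055 (2 days later).
From Aug 7, 2055 to Feb 7, 2056: 24 + 30 + 31 + 30 + 31 + 31 + 7 = 184 days (rest of Aug, Sep, Oct, Nov, Dec, Jan, Feb).
184 ÷ 7 = 26 full weeks with remainder 2, so 26 more Saturdays after the first → 27.

27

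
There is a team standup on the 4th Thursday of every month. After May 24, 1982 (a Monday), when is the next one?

May 27, 1982

May 1982 starts on a Saturday; its first Thursday is the 6th, so the 4th Thursday is the 27th — May 27, 1982.
May 27, 1982 is after May 24, 1982, so that is the next one.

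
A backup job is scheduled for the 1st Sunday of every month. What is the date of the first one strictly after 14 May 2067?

5 June 2067

May 2067 starts on a Sunday, so its 1st Sunday is 1 May 2067.
That is not after 14 May 2067, so look at June 2067.
June 2067 starts on a Wednesday, so its 1st Sunday is 5 June 2067 (4 days in).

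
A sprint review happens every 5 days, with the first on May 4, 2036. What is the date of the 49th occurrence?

The 49th occurrence is 48 intervals after the first: 48 × 5 = 240 days after May 4, 2036.
May has 31 days — 27 days to the end of May leaves 213.
Jun has 30 days (183 left).
Jul has 31 days (152 left).
Aug has 31 days (121 left).
Sep has 30 days (91 left).
Oct has 31 days (60 left).
Nov has 30 days (30 left).
30 days into Dec → Dec 30, 2036.

Dec 30, 2036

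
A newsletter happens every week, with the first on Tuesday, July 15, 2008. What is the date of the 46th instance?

May 26, 2009

The 46th occurrence is 45 intervals after the first: 45 × 7 = 315 days after July 15, 2008.
July has 31 days — 16 days to the end of July leaves 299.
August has 31 days (268 left).
September has 30 days (238 left).
October has 31 days (207 left).
November has 30 days (177 left).
December has 31 days (146 left).
January has 31 days (115 left).
February has 28 days (87 left).
March has 31 days (56 left).
April has 30 days (26 left).
26 days into May → May 26, 2009.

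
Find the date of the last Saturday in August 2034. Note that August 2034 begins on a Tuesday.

2034-08-26

August 2034 begins on a Tuesday, so the first Saturday is August 5 (4 days later).
August 2034 has 31 days. Adding weeks: 5, 12, 19, 26 — the last one ≤ 31 is the 26th.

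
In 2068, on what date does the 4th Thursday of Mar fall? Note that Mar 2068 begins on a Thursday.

Mar 22, 2068

Mar 2068 begins on a Thursday, so the first Thursday is Mar 1.
The 4th Thursday is 3 weeks later: 1 + 21 = 22.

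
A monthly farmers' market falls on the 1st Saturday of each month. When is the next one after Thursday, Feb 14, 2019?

Mar 2, 2019

Feb 2019 starts on a Friday, so its 1st Saturday is Feb 2, 2019 (1 day in).
That is not after Feb 14, 2019, so look at Mar 2019.
Mar 2019 starts on a Friday, so its 1st Saturday is Mar 2, 2019 (1 day in).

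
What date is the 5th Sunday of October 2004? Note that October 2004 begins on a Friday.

October 2004 begins on a Friday, so the first Sunday is October 3 (2 days later).
The 5th Sunday is 4 weeks later: 3 + 28 = 31.

October 31, 2004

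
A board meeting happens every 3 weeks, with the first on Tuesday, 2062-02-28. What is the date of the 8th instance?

The 8th occurrence is 7 intervals after the first: 7 × 21 = 147 days after 2062-02-28.
February has 28 days — 0 days to the end of February leaves 147.
March has 31 days (116 left).
April has 30 days (86 left).
May has 31 days (55 left).
June has 30 days (25 left).
25 days into July → 2062-07-25.

2062-07-25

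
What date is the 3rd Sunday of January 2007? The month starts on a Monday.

January 2007 begins on a Monday, so the first Sunday is January 7 (6 days later).
The 3rd Sunday is 2 weeks later: 7 + 14 = 21.

21 January 2007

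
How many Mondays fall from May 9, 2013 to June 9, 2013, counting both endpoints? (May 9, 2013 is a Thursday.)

4

May 9, 2013 is a Thursday; the first Monday on or after it is May 13, 2013 (4 days later).
From May 13, 2013 to June 9, 2013: 18 + 9 = 27 days (rest of May, June).
27 ÷ 7 = 3 full weeks with remainder 6, so 3 more Mondays after the first → 4.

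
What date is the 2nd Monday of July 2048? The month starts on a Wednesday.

July 13, 2048

July 2048 begins on a Wednesday, so the first Monday is July 6 (5 days later).
The 2nd Monday is 1 weeks later: 6 + 7 = 13.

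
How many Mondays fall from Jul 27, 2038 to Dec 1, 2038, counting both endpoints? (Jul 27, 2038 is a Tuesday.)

Jul 27, 2038 is a Tuesday; the first Monday on or after it is Aug 2, 2038 (6 days later).
From Aug 2, 2038 to Dec 1, 2038: 29 + 30 + 31 + 30 + 1 = 121 days (rest of Aug, Sep, Oct, Nov, Dec).
121 ÷ 7 = 17 full weeks with remainder 2, so 17 more Mondays after the first → 18.

18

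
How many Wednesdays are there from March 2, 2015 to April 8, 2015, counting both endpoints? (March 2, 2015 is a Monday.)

6

March 2, 2015 is a Monday; the first Wednesday on or after it is March 4, 2015 (2 days later).
From March 4, 2015 to April 8, 2015: 27 + 8 = 35 days (rest of March, April).
35 ÷ 7 = 5 full weeks with remainder 0, so 5 more Wednesdays after the first → 6.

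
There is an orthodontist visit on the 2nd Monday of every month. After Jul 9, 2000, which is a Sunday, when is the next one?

Jul 2000 starts on a Saturday; its first Monday is the 3rd, so the 2nd Monday is the 10th — Jul 10, 2000.
Jul 10, 2000 is after Jul 9, 2000, so that is the next one.

Jul 10, 2000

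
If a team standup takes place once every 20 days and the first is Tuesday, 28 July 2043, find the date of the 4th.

26 September 2043

The 4th occurrence is 3 intervals after the first: 3 × 20 = 60 days after 28 July 2043.
July has 31 days — 3 days to the end of July leaves 57.
August has 31 days (26 left).
26 days into September → 26 September 2043.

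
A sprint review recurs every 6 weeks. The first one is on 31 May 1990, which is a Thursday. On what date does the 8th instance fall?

21 March 1991

The 8th occurrence is 7 intervals after the first: 7 × 42 = 294 days after 31 May 1990.
May has 31 days — 0 days to the end of May leaves 294.
June has 30 days (264 left).
July has 31 days (233 left).
August has 31 days (202 left).
September has 30 days (172 left).
October has 31 days (141 left).
November has 30 days (111 left).
December has 31 days (80 left).
January has 31 days (49 left).
February has 28 days (21 left).
21 days into March → 21 March 1991.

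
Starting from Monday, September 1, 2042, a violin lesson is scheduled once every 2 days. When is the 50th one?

December 8, 2042

The 50th occurrence is 49 intervals after the first: 49 × 2 = 98 days after September 1, 2042.
September has 30 days — 29 days to the end of September leaves 69.
October has 31 days (38 left).
November has 30 days (8 left).
8 days into December → December 8, 2042.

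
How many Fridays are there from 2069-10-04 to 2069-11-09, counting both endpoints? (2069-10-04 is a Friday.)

2069-10-04 is a Friday; the first Friday on or after it is 2069-10-04.
From 2069-10-04 to 2069-11-09: 27 + 9 = 36 days (rest of October, November).
36 ÷ 7 = 5 full weeks with remainder 1, so 5 more Fridays after the first → 6.

6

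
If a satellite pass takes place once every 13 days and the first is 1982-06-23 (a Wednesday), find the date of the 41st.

The 41st occurrence is 40 intervals after the first: 40 × 13 = 520 days after 1982-06-23.
June has 30 days — 7 days to the end of June leaves 513.
From end of June to end of 1982 is 184 days (329 left).
January has 31 days (298 left).
February has 28 days (270 left).
March has 31 days (239 left).
April has 30 days (209 left).
May has 31 days (178 left).
June has 30 days (148 left).
July has 31 days (117 left).
August has 31 days (86 left).
September has 30 days (56 left).
October has 31 days (25 left).
25 days into November → 1983-11-25.

1983-11-25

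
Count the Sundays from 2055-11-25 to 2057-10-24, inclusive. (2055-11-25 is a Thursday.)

100

2055-11-25 is a Thursday; the first Sunday on or after it is 2055-11-28 (3 days later).
From 2055-11-28 to 2057-10-24: 33 + 366 + 297 = 696 days (rest of 2055, 2056, to 2057-10-24 in 2057).
696 ÷ 7 = 99 full weeks with remainder 3, so 99 more Sundays after the first → 100.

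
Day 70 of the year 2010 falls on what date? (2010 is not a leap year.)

January has 31 days (70 − 31 = 39 remain).
February has 28 days (39 − 28 = 11 remain).
11 into March → March 11.

March 11, 2010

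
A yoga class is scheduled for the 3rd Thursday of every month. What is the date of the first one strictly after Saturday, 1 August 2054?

20 August 2054

August 2054 starts on a Saturday; its first Thursday is the 6th, so the 3rd Thursday is the 20th — 20 August 2054.
20 August 2054 is after 1 August 2054, so that is the next one.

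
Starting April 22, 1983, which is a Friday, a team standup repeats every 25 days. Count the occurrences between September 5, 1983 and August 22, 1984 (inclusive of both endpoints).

14

Occurrences land 25·i days after April 22, 1983 for i = 0, 1, 2, …
September 5, 1983 is 136 days after the start; 136 ÷ 25 = 5 remainder 11; since the remainder is 11, round up to i = 6. First occurrence in the window: #7 on September 19, 1983 (6×25 = 150 days in).
August 22, 1984 is 488 days after the start; 488 ÷ 25 = 19 remainder 13. Last occurrence in the window: #20 on August 9, 1984.
Occurrences #7 through #20: 14 in total.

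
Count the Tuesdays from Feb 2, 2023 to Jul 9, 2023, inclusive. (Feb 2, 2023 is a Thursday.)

Feb 2, 2023 is a Thursday; the first Tuesday on or after it is Feb 7, 2023 (5 days later).
From Feb 7, 2023 to Jul 9, 2023: 21 + 31 + 30 + 31 + 30 + 9 = 152 days (rest of Feb, Mar, Apr, May, Jun, Jul).
152 ÷ 7 = 21 full weeks with remainder 5, so 21 more Tuesdays after the first → 22.

22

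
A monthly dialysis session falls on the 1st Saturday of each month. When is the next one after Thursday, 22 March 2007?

March 2007 starts on a Thursday, so its 1st Saturday is 3 March 2007 (2 days in).
That is not after 22 March 2007, so look at April 2007.
April 2007 starts on a Sunday, so its 1st Saturday is 7 April 2007 (6 days in).

7 April 2007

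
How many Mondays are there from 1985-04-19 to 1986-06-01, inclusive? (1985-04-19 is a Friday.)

58

1985-04-19 is a Friday; the first Monday on or after it is 1985-04-22 (3 days later).
From 1985-04-22 to 1986-06-01: 253 + 152 = 405 days (rest of 1985, to 1986-06-01 in 1986).
405 ÷ 7 = 57 full weeks with remainder 6, so 57 more Mondays after the first → 58.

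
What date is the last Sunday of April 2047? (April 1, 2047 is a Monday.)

April 2047 begins on a Monday, so the first Sunday is April 7 (6 days later).
April 2047 has 30 days. Adding weeks: 7, 14, 21, 28 — the last one ≤ 30 is the 28th.

2047-04-28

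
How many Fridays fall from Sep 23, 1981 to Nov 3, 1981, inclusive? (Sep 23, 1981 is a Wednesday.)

Sep 23, 1981 is a Wednesday; the first Friday on or after it is Sep 25, 1981 (2 days later).
From Sep 25, 1981 to Nov 3, 1981: 5 + 31 + 3 = 39 days (rest of Sep, Oct, Nov).
39 ÷ 7 = 5 full weeks with remainder 4, so 5 more Fridays after the first → 6.

6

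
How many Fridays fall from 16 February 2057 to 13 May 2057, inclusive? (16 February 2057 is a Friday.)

13

16 February 2057 is a Friday; the first Friday on or after it is 16 February 2057.
From 16 February 2057 to 13 May 2057: 12 + 31 + 30 + 13 = 86 days (rest of February, March, April, May).
86 ÷ 7 = 12 full weeks with remainder 2, so 12 more Fridays after the first → 13.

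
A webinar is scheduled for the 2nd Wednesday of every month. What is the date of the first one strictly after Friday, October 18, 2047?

October 2047 starts on a Tuesday; its first Wednesday is the 2nd, so the 2nd Wednesday is the 9th — October 9, 2047.
That is not after October 18, 2047, so look at November 2047.
November 2047 starts on a Friday; its first Wednesday is the 6th, so the 2nd Wednesday is the 13th — November 13, 2047.

November 13, 2047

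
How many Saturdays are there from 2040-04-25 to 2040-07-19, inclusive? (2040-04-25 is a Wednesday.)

12

2040-04-25 is a Wednesday; the first Saturday on or after it is 2040-04-28 (3 days later).
From 2040-04-28 to 2040-07-19: 2 + 31 + 30 + 19 = 82 days (rest of April, May, June, July).
82 ÷ 7 = 11 full weeks with remainder 5, so 11 more Saturdays after the first → 12.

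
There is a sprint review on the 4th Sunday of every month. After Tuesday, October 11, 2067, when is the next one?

October 2067 starts on a Saturday; its first Sunday is the 2nd, so the 4th Sunday is the 23rd — October 23, 2067.
October 23, 2067 is after October 11, 2067, so that is the next one.

October 23, 2067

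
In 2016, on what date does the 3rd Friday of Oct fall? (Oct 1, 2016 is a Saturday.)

Oct 2016 begins on a Saturday, so the first Friday is Oct 7 (6 days later).
The 3rd Friday is 2 weeks later: 7 + 14 = 21.

Oct 21, 2016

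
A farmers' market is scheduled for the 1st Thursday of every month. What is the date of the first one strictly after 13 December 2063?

3 January 2064

December 2063 starts on a Saturday, so its 1st Thursday is 6 December 2063 (5 days in).
That is not after 13 December 2063, so look at January 2064.
January 2064 starts on a Tuesday, so its 1st Thursday is 3 January 2064 (2 days in).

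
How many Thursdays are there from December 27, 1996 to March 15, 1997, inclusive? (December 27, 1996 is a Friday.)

December 27, 1996 is a Friday; the first Thursday on or after it is January 2, 1997 (6 days later).
From January 2, 1997 to March 15, 1997: 29 + 28 + 15 = 72 days (rest of January, February, March).
72 ÷ 7 = 10 full weeks with remainder 2, so 10 more Thursdays after the first → 11.

11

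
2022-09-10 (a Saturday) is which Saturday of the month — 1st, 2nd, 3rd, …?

Day 10 falls in week ⌈10/7⌉ of the month.
Days 1–7 hold the 1st Saturday, 8–14 the 2nd, 15–21 the 3rd, 22–28 the 4th, 29–31 the 5th.
10 is in the range for the 2nd.

2nd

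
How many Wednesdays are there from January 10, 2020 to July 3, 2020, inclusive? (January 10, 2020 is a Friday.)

January 10, 2020 is a Friday; the first Wednesday on or after it is January 15, 2020 (5 days later).
From January 15, 2020 to July 3, 2020: 16 + 29 + 31 + 30 + 31 + 30 + 3 = 170 days (rest of January, February, March, April, May, June, July).
170 ÷ 7 = 24 full weeks with remainder 2, so 24 more Wednesdays after the first → 25.

25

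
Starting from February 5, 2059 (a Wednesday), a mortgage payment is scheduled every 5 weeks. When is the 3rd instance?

The 3rd occurrence is 2 intervals after the first: 2 × 35 = 70 days after February 5, 2059.
February has 28 days — 23 days to the end of February leaves 47.
March has 31 days (16 left).
16 days into April → April 16, 2059.

April 16, 2059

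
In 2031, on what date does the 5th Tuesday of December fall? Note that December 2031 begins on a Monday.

December 2031 begins on a Monday, so the first Tuesday is December 2 (1 day later).
The 5th Tuesday is 4 weeks later: 2 + 28 = 30.

December 30, 2031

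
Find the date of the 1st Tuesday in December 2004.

The first Tuesday of December 2004 is December 7.

2004-12-07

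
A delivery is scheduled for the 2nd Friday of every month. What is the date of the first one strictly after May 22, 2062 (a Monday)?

June 9, 2062

May 2062 starts on a Monday; its first Friday is the 5th, so the 2nd Friday is the 12th — May 12, 2062.
That is not after May 22, 2062, so look at June 2062.
June 2062 starts on a Thursday; its first Friday is the 2nd, so the 2nd Friday is the 9th — June 9, 2062.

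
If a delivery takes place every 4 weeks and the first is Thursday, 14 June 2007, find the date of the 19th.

30 October 2008

The 19th occurrence is 18 intervals after the first: 18 × 28 = 504 days after 14 June 2007.
June has 30 days — 16 days to the end of June leaves 488.
From end of June to end of 2007 is 184 days (304 left).
January has 31 days (273 left).
February has 29 days (244 left).
March has 31 days (213 left).
April has 30 days (183 left).
May has 31 days (152 left).
June has 30 days (122 left).
July has 31 days (91 left).
August has 31 days (60 left).
September has 30 days (30 left).
30 days into October → 30 October 2008.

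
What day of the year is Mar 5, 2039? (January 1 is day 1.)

Days in months before Mar: 31 + 28 = 59.
Plus 5 days into Mar → day 64.

64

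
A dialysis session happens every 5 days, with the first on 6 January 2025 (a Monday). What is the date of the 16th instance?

22 March 2025

The 16th occurrence is 15 intervals after the first: 15 × 5 = 75 days after 6 January 2025.
January has 31 days — 25 days to the end of January leaves 50.
February has 28 days (22 left).
22 days into March → 22 March 2025.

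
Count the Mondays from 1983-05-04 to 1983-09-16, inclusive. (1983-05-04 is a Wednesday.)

1983-05-04 is a Wednesday; the first Monday on or after it is 1983-05-09 (5 days later).
From 1983-05-09 to 1983-09-16: 22 + 30 + 31 + 31 + 16 = 130 days (rest of May, June, July, August, September).
130 ÷ 7 = 18 full weeks with remainder 4, so 18 more Mondays after the first → 19.

19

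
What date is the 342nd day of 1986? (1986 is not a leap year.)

Jan has 31 days (342 − 31 = 311 remain).
Feb has 28 days (311 − 28 = 283 remain).
Mar has 31 days (283 − 31 = 252 remain).
Apr has 30 days (252 − 30 = 222 remain).
May has 31 days (222 − 31 = 191 remain).
Jun has 30 days (191 − 30 = 161 remain).
Jul has 31 days (161 − 31 = 130 remain).
Aug has 31 days (130 − 31 = 99 remain).
Sep has 30 days (99 − 30 = 69 remain).
Oct has 31 days (69 − 31 = 38 remain).
Nov has 30 days (38 − 30 = 8 remain).
8 into Dec → Dec 8.

Dec 8, 1986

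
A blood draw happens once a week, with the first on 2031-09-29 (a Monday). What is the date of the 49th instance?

The 49th occurrence is 48 intervals after the first: 48 × 7 = 336 days after 2031-09-29.
September has 30 days — 1 day to the end of September leaves 335.
October has 31 days (304 left).
November has 30 days (274 left).
December has 31 days (243 left).
January has 31 days (212 left).
February has 29 days (183 left).
March has 31 days (152 left).
April has 30 days (122 left).
May has 31 days (91 left).
June has 30 days (61 left).
July has 31 days (30 left).
30 days into August → 2032-08-30.

2032-08-30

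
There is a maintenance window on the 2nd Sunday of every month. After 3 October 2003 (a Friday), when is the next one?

12 October 2003

October 2003 starts on a Wednesday; its first Sunday is the 5th, so the 2nd Sunday is the 12th — 12 October 2003.
12 October 2003 is after 3 October 2003, so that is the next one.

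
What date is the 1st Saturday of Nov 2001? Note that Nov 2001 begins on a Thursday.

Nov 2001 begins on a Thursday, so the first Saturday is Nov 3 (2 days later).

Nov 3, 2001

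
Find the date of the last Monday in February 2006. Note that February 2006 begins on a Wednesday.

2006-02-27

February 2006 begins on a Wednesday, so the first Monday is February 6 (5 days later).
February 2006 has 28 days. Adding weeks: 6, 13, 20, 27 — the last one ≤ 28 is the 27th.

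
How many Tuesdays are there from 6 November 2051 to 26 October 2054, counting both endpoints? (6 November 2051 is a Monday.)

155

6 November 2051 is a Monday; the first Tuesday on or after it is 7 November 2051 (1 day later).
From 7 November 2051 to 26 October 2054: 54 + 366 + 365 + 299 = 1084 days (rest of 2051, 2052, 2053, to 26 October 2054 in 2054).
1084 ÷ 7 = 154 full weeks with remainder 6, so 154 more Tuesdays after the first → 155.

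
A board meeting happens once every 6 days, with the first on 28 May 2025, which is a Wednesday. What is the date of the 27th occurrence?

31 October 2025

The 27th occurrence is 26 intervals after the first: 26 × 6 = 156 days after 28 May 2025.
May has 31 days — 3 days to the end of May leaves 153.
June has 30 days (123 left).
July has 31 days (92 left).
August has 31 days (61 left).
September has 30 days (31 left).
31 days into October → 31 October 2025.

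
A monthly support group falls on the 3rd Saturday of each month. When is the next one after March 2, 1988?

March 19, 1988

March 1988 starts on a Tuesday; its first Saturday is the 5th, so the 3rd Saturday is the 19th — March 19, 1988.
March 19, 1988 is after March 2, 1988, so that is the next one.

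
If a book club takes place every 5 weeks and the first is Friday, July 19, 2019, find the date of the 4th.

November 1, 2019

The 4th occurrence is 3 intervals after the first: 3 × 35 = 105 days after July 19, 2019.
July has 31 days — 12 days to the end of July leaves 93.
August has 31 days (62 left).
September has 30 days (32 left).
October has 31 days (1 left).
1 day into November → November 1, 2019.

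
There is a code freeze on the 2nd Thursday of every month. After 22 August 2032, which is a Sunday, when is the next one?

9 September 2032

August 2032 starts on a Sunday; its first Thursday is the 5th, so the 2nd Thursday is the 12th — 12 August 2032.
That is not after 22 August 2032, so look at September 2032.
September 2032 starts on a Wednesday; its first Thursday is the 2nd, so the 2nd Thursday is the 9th — 9 September 2032.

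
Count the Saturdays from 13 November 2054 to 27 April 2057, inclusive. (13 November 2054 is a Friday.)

128

13 November 2054 is a Friday; the first Saturday on or after it is 14 November 2054 (1 day later).
From 14 November 2054 to 27 April 2057: 47 + 365 + 366 + 117 = 895 days (rest of 2054, 2055, 2056, to 27 April 2057 in 2057).
895 ÷ 7 = 127 full weeks with remainder 6, so 127 more Saturdays after the first → 128.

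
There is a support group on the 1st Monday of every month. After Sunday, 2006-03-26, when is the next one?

March 2006 starts on a Wednesday, so its 1st Monday is 2006-03-06 (5 days in).
That is not after 2006-03-26, so look at April 2006.
April 2006 starts on a Saturday, so its 1st Monday is 2006-04-03 (2 days in).

2006-04-03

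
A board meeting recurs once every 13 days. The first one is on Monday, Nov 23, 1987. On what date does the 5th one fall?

Jan 14, 1988

The 5th occurrence is 4 intervals after the first: 4 × 13 = 52 days after Nov 23, 1987.
Nov has 30 days — 7 days to the end of Nov leaves 45.
Dec has 31 days (14 left).
14 days into Jan → Jan 14, 1988.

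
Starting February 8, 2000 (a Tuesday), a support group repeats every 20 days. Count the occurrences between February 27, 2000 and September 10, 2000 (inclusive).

10

Occurrences land 20·i days after February 8, 2000 for i = 0, 1, 2, …
February 27, 2000 is 19 days after the start; 19 ÷ 20 = 0 remainder 19; since the remainder is 19, round up to i = 1. First occurrence in the window: #2 on February 28, 2000 (1×20 = 20 days in).
September 10, 2000 is 215 days after the start; 215 ÷ 20 = 10 remainder 15. Last occurrence in the window: #11 on August 26, 2000.
Occurrences #2 through #11: 10 in total.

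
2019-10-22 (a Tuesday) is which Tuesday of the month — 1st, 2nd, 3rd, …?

Day 22 falls in week ⌈22/7⌉ of the month.
Days 1–7 hold the 1st Tuesday, 8–14 the 2nd, 15–21 the 3rd, 22–28 the 4th, 29–31 the 5th.
22 is in the range for the 4th.

4th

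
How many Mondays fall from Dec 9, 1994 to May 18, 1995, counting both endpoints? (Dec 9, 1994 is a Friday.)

Dec 9, 1994 is a Friday; the first Monday on or after it is Dec 12, 1994 (3 days later).
From Dec 12, 1994 to May 18, 1995: 19 + 31 + 28 + 31 + 30 + 18 = 157 days (rest of Dec, Jan, Feb, Mar, Apr, May).
157 ÷ 7 = 22 full weeks with remainder 3, so 22 more Mondays after the first → 23.

23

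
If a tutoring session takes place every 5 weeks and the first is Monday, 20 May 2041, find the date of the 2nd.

The 2nd occurrence is 1 interval after the first: 1 × 35 = 35 days after 20 May 2041.
May has 31 days — 11 days to the end of May leaves 24.
24 days into June → 24 June 2041.

24 June 2041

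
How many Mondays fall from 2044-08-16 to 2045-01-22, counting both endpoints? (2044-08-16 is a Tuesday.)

2044-08-16 is a Tuesday; the first Monday on or after it is 2044-08-22 (6 days later).
From 2044-08-22 to 2045-01-22: 9 + 30 + 31 + 30 + 31 + 22 = 153 days (rest of August, September, October, November, December, January).
153 ÷ 7 = 21 full weeks with remainder 6, so 21 more Mondays after the first → 22.

22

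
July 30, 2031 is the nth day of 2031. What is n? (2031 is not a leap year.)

211

Days in months before July: 31 + 28 + 31 + 30 + 31 + 30 = 181.
Plus 30 days into July → day 211.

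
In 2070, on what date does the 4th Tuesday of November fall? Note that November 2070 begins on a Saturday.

November 2070 begins on a Saturday, so the first Tuesday is November 4 (3 days later).
The 4th Tuesday is 3 weeks later: 4 + 21 = 25.

2070-11-25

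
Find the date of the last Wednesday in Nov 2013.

Nov 27, 2013

Nov 2013 begins on a Friday, so the first Wednesday is Nov 6 (5 days later).
Nov 2013 has 30 days. Adding weeks: 6, 13, 20, 27 — the last one ≤ 30 is the 27th.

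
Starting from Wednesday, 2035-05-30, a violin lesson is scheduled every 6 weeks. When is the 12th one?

The 12th occurrence is 11 intervals after the first: 11 × 42 = 462 days after 2035-05-30.
May has 31 days — 1 day to the end of May leaves 461.
From end of May to end of 2035 is 214 days (247 left).
January has 31 days (216 left).
February has 29 days (187 left).
March has 31 days (156 left).
April has 30 days (126 left).
May has 31 days (95 left).
June has 30 days (65 left).
July has 31 days (34 left).
August has 31 days (3 left).
3 days into September → 2036-09-03.

2036-09-03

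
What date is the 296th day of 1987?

Jan has 31 days (296 − 31 = 265 remain).
Feb has 28 days (265 − 28 = 237 remain).
Mar has 31 days (237 − 31 = 206 remain).
Apr has 30 days (206 − 30 = 176 remain).
May has 31 days (176 − 31 = 145 remain).
Jun has 30 days (145 − 30 = 115 remain).
Jul has 31 days (115 − 31 = 84 remain).
Aug has 31 days (84 − 31 = 53 remain).
Sep has 30 days (53 − 30 = 23 remain).
23 into Oct → Oct 23.

Oct 23, 1987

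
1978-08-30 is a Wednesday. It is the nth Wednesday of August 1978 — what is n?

5th

Day 30 falls in week ⌈30/7⌉ of the month.
Days 1–7 hold the 1st Wednesday, 8–14 the 2nd, 15–21 the 3rd, 22–28 the 4th, 29–31 the 5th.
30 is in the range for the 5th.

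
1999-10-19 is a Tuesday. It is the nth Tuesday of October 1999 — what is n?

Day 19 falls in week ⌈19/7⌉ of the month.
Days 1–7 hold the 1st Tuesday, 8–14 the 2nd, 15–21 the 3rd, 22–28 the 4th, 29–31 the 5th.
19 is in the range for the 3rd.

3rd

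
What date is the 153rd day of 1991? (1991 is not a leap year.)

January has 31 days (153 − 31 = 122 remain).
February has 28 days (122 − 28 = 94 remain).
March has 31 days (94 − 31 = 63 remain).
April has 30 days (63 − 30 = 33 remain).
May has 31 days (33 − 31 = 2 remain).
2 into June → June 2.

June 2, 1991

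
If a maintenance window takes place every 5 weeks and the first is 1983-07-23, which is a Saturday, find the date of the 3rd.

The 3rd occurrence is 2 intervals after the first: 2 × 35 = 70 days after 1983-07-23.
July has 31 days — 8 days to the end of July leaves 62.
August has 31 days (31 left).
September has 30 days (1 left).
1 day into October → 1983-10-01.

1983-10-01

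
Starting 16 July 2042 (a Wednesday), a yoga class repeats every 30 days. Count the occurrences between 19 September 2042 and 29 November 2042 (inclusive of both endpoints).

2

Occurrences land 30·i days after 16 July 2042 for i = 0, 1, 2, …
19 September 2042 is 65 days after the start; 65 ÷ 30 = 2 remainder 5; since the remainder is 5, round up to i = 3. First occurrence in the window: #4 on 14 October 2042 (3×30 = 90 days in).
29 November 2042 is 136 days after the start; 136 ÷ 30 = 4 remainder 16. Last occurrence in the window: #5 on 13 November 2042.
Occurrences #4 through #5: 2 in total.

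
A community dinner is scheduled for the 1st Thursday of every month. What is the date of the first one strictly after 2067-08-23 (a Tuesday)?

2067-09-01

August 2067 starts on a Monday, so its 1st Thursday is 2067-08-04 (3 days in).
That is not after 2067-08-23, so look at September 2067.
September 2067 starts on a Thursday, so its 1st Thursday is 2067-09-01.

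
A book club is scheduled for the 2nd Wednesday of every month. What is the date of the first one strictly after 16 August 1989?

August 1989 starts on a Tuesday; its first Wednesday is the 2nd, so the 2nd Wednesday is the 9th — 9 August 1989.
That is not after 16 August 1989, so look at September 1989.
September 1989 starts on a Friday; its first Wednesday is the 6th, so the 2nd Wednesday is the 13th — 13 September 1989.

13 September 1989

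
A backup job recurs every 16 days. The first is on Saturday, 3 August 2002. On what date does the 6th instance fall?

22 October 2002

The 6th occurrence is 5 intervals after the first: 5 × 16 = 80 days after 3 August 2002.
August has 31 days — 28 days to the end of August leaves 52.
September has 30 days (22 left).
22 days into October → 22 October 2002.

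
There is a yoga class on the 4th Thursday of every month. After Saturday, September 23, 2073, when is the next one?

September 2073 starts on a Friday; its first Thursday is the 7th, so the 4th Thursday is the 28th — September 28, 2073.
September 28, 2073 is after September 23, 2073, so that is the next one.

September 28, 2073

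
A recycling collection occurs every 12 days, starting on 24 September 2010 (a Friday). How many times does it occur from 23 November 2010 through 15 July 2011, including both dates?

Occurrences land 12·i days after 24 September 2010 for i = 0, 1, 2, …
23 November 2010 is 60 days after the start; 60 ÷ 12 = 5 remainder 0. First occurrence in the window: #6 on 23 November 2010 (5×12 = 60 days in).
15 July 2011 is 294 days after the start; 294 ÷ 12 = 24 remainder 6. Last occurrence in the window: #25 on 9 July 2011.
Occurrences #6 through #25: 20 in total.

20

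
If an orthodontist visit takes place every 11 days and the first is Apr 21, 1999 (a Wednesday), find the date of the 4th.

The 4th occurrence is 3 intervals after the first: 3 × 11 = 33 days after Apr 21, 1999.
Apr has 30 days — 9 days to the end of Apr leaves 24.
24 days into May → May 24, 1999.

May 24, 1999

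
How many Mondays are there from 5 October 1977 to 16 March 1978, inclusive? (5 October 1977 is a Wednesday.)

5 October 1977 is a Wednesday; the first Monday on or after it is 10 October 1977 (5 days later).
From 10 October 1977 to 16 March 1978: 21 + 30 + 31 + 31 + 28 + 16 = 157 days (rest of October, November, December, January, February, March).
157 ÷ 7 = 22 full weeks with remainder 3, so 22 more Mondays after the first → 23.

23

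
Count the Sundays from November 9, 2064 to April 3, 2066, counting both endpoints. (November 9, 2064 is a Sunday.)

73

November 9, 2064 is a Sunday; the first Sunday on or after it is November 9, 2064.
From November 9, 2064 to April 3, 2066: 52 + 365 + 93 = 510 days (rest of 2064, 2065, to April 3, 2066 in 2066).
510 ÷ 7 = 72 full weeks with remainder 6, so 72 more Sundays after the first → 73.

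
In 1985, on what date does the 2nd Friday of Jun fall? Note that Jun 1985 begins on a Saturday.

Jun 14, 1985

Jun 1985 begins on a Saturday, so the first Friday is Jun 7 (6 days later).
The 2nd Friday is 1 weeks later: 7 + 7 = 14.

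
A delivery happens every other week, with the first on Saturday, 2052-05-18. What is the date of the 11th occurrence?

The 11th occurrence is 10 intervals after the first: 10 × 14 = 140 days after 2052-05-18.
May has 31 days — 13 days to the end of May leaves 127.
June has 30 days (97 left).
July has 31 days (66 left).
August has 31 days (35 left).
September has 30 days (5 left).
5 days into October → 2052-10-05.

2052-10-05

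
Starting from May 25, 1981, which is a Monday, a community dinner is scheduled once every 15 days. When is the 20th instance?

Mar 6, 1982

The 20th occurrence is 19 intervals after the first: 19 × 15 = 285 days after May 25, 1981.
May has 31 days — 6 days to the end of May leaves 279.
Jun has 30 days (249 left).
Jul has 31 days (218 left).
Aug has 31 days (187 left).
Sep has 30 days (157 left).
Oct has 31 days (126 left).
Nov has 30 days (96 left).
Dec has 31 days (65 left).
Jan has 31 days (34 left).
Feb has 28 days (6 left).
6 days into Mar → Mar 6, 1982.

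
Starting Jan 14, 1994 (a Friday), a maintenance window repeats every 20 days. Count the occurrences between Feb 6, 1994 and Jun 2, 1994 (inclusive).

5

Occurrences land 20·i days after Jan 14, 1994 for i = 0, 1, 2, …
Feb 6, 1994 is 23 days after the start; 23 ÷ 20 = 1 remainder 3; since the remainder is 3, round up to i = 2. First occurrence in the window: #3 on Feb 23, 1994 (2×20 = 40 days in).
Jun 2, 1994 is 139 days after the start; 139 ÷ 20 = 6 remainder 19. Last occurrence in the window: #7 on May 14, 1994.
Occurrences #3 through #7: 5 in total.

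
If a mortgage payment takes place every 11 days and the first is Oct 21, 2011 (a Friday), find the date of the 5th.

The 5th occurrence is 4 intervals after the first: 4 × 11 = 44 days after Oct 21, 2011.
Oct has 31 days — 10 days to the end of Oct leaves 34.
Nov has 30 days (4 left).
4 days into Dec → Dec 4, 2011.

Dec 4, 2011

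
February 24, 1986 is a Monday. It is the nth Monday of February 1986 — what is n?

4th

Day 24 falls in week ⌈24/7⌉ of the month.
Days 1–7 hold the 1st Monday, 8–14 the 2nd, 15–21 the 3rd, 22–28 the 4th, 29–31 the 5th.
24 is in the range for the 4th.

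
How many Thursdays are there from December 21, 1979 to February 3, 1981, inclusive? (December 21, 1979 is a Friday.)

December 21, 1979 is a Friday; the first Thursday on or after it is December 27, 1979 (6 days later).
From December 27, 1979 to February 3, 1981: 4 + 366 + 34 = 404 days (rest of 1979, 1980, to February 3, 1981 in 1981).
404 ÷ 7 = 57 full weeks with remainder 5, so 57 more Thursdays after the first → 58.

58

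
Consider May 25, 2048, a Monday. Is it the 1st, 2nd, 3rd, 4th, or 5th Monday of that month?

4th

Day 25 falls in week ⌈25/7⌉ of the month.
Days 1–7 hold the 1st Monday, 8–14 the 2nd, 15–21 the 3rd, 22–28 the 4th, 29–31 the 5th.
25 is in the range for the 4th.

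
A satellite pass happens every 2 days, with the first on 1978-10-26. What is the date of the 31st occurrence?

The 31st occurrence is 30 intervals after the first: 30 × 2 = 60 days after 1978-10-26.
October has 31 days — 5 days to the end of October leaves 55.
November has 30 days (25 left).
25 days into December → 1978-12-25.

1978-12-25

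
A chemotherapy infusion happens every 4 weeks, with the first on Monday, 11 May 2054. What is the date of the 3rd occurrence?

6 July 2054

The 3rd occurrence is 2 intervals after the first: 2 × 28 = 56 days after 11 May 2054.
May has 31 days — 20 days to the end of May leaves 36.
June has 30 days (6 left).
6 days into July → 6 July 2054.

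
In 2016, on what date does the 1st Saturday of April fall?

The first Saturday of April 2016 is April 2.

2 April 2016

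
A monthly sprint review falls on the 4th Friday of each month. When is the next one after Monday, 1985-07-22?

1985-07-26

July 1985 starts on a Monday; its first Friday is the 5th, so the 4th Friday is the 26th — 1985-07-26.
1985-07-26 is after 1985-07-22, so that is the next one.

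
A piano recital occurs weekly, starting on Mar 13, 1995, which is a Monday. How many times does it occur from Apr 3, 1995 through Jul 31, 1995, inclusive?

Occurrences land 7·i days after Mar 13, 1995 for i = 0, 1, 2, …
Apr 3, 1995 is 21 days after the start; 21 ÷ 7 = 3 remainder 0. First occurrence in the window: #4 on Apr 3, 1995 (3×7 = 21 days in).
Jul 31, 1995 is 140 days after the start; 140 ÷ 7 = 20 remainder 0. Last occurrence in the window: #21 on Jul 31, 1995.
Occurrences #4 through #21: 18 in total.

18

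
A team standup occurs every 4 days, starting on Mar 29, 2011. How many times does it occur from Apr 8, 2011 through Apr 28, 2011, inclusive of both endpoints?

5

Occurrences land 4·i days after Mar 29, 2011 for i = 0, 1, 2, …
Apr 8, 2011 is 10 days after the start; 10 ÷ 4 = 2 remainder 2; since the remainder is 2, round up to i = 3. First occurrence in the window: #4 on Apr 10, 2011 (3×4 = 12 days in).
Apr 28, 2011 is 30 days after the start; 30 ÷ 4 = 7 remainder 2. Last occurrence in the window: #8 on Apr 26, 2011.
Occurrences #4 through #8: 5 in total.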